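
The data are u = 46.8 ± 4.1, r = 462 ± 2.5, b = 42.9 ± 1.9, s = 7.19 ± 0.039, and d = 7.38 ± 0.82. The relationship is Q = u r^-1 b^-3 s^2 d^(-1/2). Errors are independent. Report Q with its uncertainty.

Relative error in a monomial: (δQ/Q)² = Σ (nᵢ · δxᵢ/xᵢ)².
  (1·δu/u)² = (1×0.0876)² = 0.00767;  (-1·δr/r)² = (-1×0.00541)² = 2.93e-05;  (-3·δb/b)² = (-3×0.0443)² = 0.0177;  (2·δs/s)² = (2×0.00542)² = 0.000118;  (−½·δd/d)² = (-0.5×0.111)² = 0.00309
δQ/Q = √(0.0286) = 0.169
Q = 2.44e-05, so δQ = 0.169 × 2.44e-05 = 4.13e-06.

(2.44 ± 0.413) × 10^-5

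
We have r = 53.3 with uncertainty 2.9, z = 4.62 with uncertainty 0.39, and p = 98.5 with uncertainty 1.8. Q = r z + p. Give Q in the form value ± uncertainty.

Let w = r·z = 246. δw/w = √((1·δr/r)² + (1·δz/z)²) = √(0.00296 + 0.00713) = 0.100, so δw = 24.7.
Q = w + p: δQ = √(δw² + δp²) = √(612 + 3.24) = 24.8
Q = 345.

345 ± 24.8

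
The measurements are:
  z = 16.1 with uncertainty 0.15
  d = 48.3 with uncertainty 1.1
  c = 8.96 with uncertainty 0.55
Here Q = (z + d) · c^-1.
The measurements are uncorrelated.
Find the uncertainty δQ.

Let u = z + d = 64.4. δu = √(δz² + δd²) = √(0.0225 + 1.21) = 1.11, so δu/u = 0.0172.
Q is then a monomial in u, c:
δQ/Q = √((δu/u)² + (-1·δc/c)²) = √(0.000297 + 0.00377) = 0.0638
Q = 7.19, so δQ = 0.0638 × 7.19 = 0.458.

0.458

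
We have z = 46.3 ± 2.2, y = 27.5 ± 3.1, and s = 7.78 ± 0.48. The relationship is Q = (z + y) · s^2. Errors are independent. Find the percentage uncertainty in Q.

13.4%

Let u = z + y = 73.8. δu = √(δz² + δy²) = √(4.84 + 9.61) = 3.80, so δu/u = 0.0515.
Q is then a monomial in u, s:
δQ/Q = √((δu/u)² + (2·δs/s)²) = √(0.00265 + 0.0152) = 0.134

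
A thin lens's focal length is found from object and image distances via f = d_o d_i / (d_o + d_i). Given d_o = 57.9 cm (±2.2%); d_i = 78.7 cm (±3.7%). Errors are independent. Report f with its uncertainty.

33.4 ± 0.673 cm

∂f/∂d_o = (d_i/(d_o+d_i))² = 0.332;  ∂f/∂d_i = (d_o/(d_o+d_i))² = 0.180
δf = √((∂f/∂d_o · δd_o)² + (∂f/∂d_i · δd_i)²) = √(0.179 + 0.274) = 0.673 cm
f = 33.4 cm.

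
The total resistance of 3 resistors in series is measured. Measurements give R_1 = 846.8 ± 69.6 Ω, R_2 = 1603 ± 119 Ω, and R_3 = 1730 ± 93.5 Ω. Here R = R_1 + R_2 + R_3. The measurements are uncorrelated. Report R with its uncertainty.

Sums and differences: (δR)² = Σ (cᵢ δxᵢ)².
  (δR_1)² = 4840;  (δR_2)² = 14200;  (δR_3)² = 8740
δR = √(27700) = 167 Ω
R = 4180 Ω.

4180 ± 167 Ω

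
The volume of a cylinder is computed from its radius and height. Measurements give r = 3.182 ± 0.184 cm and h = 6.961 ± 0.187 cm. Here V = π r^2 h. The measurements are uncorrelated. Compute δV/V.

For a monomial V ∝ r^2, h, fractional errors add in quadrature:
  (2·δr/r)² = (2×0.0578)² = 0.0134;  (1·δh/h)² = (1×0.0269)² = 0.000722
δV/V = √(0.0141) = 0.119

0.119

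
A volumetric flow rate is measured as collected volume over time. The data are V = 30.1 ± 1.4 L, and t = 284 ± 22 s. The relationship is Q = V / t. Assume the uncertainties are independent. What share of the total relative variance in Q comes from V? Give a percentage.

26.5%

(δQ/Q)² = (1·δV/V)² + (-1·δt/t)²
  V term: (1×0.0465)² = 0.00216
  t term: (-1×0.0775)² = 0.00600
Total = 0.00816. Share from V = 0.00216/0.00816 = 0.265.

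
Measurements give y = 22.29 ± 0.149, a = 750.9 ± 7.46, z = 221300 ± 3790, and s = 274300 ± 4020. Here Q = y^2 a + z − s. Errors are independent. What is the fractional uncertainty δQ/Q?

Let p = y^2·a = 373100. δp/p = √((2·δy/y)² + (1·δa/a)²) = √(0.000179 + 9.87e-05) = 0.0167, so δp = 6210.
Q = p + z − s: δQ = √(δp² + δz² + δs²) = √(3.86e+07 + 1.44e+07 + 1.62e+07) = 8320
Q = 320100, so δQ/Q = 8320/320100 = 0.0260.

0.0260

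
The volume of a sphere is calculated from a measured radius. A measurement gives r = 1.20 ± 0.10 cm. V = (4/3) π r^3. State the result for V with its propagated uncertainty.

V ∝ r^3, so δV/V = |3| · δr/r = 3 × 0.0833 = 0.250.
V = 7.24 cm^3, so δV = 0.250 × 7.24 = 1.81 cm^3.

7.24 ± 1.81 cm^3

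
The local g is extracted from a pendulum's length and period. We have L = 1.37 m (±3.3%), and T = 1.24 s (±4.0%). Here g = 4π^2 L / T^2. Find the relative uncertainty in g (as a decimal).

0.0865

Since g is a product/quotient, work with relative uncertainties:
  (1·δL/L)² = (1×0.0330)² = 0.00109;  (-2·δT/T)² = (-2×0.0400)² = 0.00640
δg/g = √(0.00749) = 0.0865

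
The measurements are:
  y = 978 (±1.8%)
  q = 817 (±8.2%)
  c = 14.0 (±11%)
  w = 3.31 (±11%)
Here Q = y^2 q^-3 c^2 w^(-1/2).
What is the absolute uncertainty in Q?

0.0636

Products/powers → add relative errors in quadrature, weighted by exponent:
  (2·δy/y)² = (2×0.0180)² = 0.00130;  (-3·δq/q)² = (-3×0.0820)² = 0.0605;  (2·δc/c)² = (2×0.110)² = 0.0484;  (−½·δw/w)² = (-0.5×0.110)² = 0.00303
δQ/Q = √(0.113) = 0.337
Q = 0.189, so δQ = 0.337 × 0.189 = 0.0636.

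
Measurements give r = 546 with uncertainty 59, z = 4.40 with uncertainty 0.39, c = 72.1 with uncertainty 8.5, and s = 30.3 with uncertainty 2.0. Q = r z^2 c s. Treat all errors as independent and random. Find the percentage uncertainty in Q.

Q is a product of powers, so relative uncertainties combine in quadrature:
  (1·δr/r)² = (1×0.108)² = 0.0117;  (2·δz/z)² = (2×0.0886)² = 0.0314;  (1·δc/c)² = (1×0.118)² = 0.0139;  (1·δs/s)² = (1×0.0660)² = 0.00436
δQ/Q = √(0.0614) = 0.248

24.8%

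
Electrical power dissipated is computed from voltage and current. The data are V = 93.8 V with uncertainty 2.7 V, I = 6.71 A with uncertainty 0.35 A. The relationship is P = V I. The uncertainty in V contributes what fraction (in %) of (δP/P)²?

23.3%

(δP/P)² = (1·δV/V)² + (1·δI/I)²
  V term: (1×0.0288)² = 0.000829
  I term: (1×0.0522)² = 0.00272
Total = 0.00355. Share from V = 0.000829/0.00355 = 0.233.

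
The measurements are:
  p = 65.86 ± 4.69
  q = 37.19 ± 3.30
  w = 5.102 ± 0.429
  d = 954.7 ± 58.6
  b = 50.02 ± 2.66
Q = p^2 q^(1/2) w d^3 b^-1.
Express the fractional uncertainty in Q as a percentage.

25.7%

Products/powers → add relative errors in quadrature, weighted by exponent:
  (2·δp/p)² = (2×0.0712)² = 0.0203;  (½·δq/q)² = (0.5×0.0887)² = 0.00197;  (1·δw/w)² = (1×0.0841)² = 0.00707;  (3·δd/d)² = (3×0.0614)² = 0.0339;  (-1·δb/b)² = (-1×0.0532)² = 0.00283
δQ/Q = √(0.0661) = 0.257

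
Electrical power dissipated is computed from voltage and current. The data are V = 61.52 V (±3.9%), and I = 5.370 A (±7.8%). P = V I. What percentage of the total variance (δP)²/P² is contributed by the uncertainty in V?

20.0%

(δP/P)² = (1·δV/V)² + (1·δI/I)²
  V term: (1×0.0390)² = 0.00152
  I term: (1×0.0780)² = 0.00608
Total = 0.00760. Share from V = 0.00152/0.00760 = 0.200.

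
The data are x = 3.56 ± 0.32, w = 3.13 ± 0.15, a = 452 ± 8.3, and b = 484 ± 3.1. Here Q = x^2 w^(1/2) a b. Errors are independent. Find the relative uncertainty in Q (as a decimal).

0.182

For a monomial Q ∝ x^2, w^(1/2), a, b, fractional errors add in quadrature:
  (2·δx/x)² = (2×0.0899)² = 0.0323;  (½·δw/w)² = (0.5×0.0479)² = 0.000574;  (1·δa/a)² = (1×0.0184)² = 0.000337;  (1·δb/b)² = (1×0.00640)² = 4.1e-05
δQ/Q = √(0.0333) = 0.182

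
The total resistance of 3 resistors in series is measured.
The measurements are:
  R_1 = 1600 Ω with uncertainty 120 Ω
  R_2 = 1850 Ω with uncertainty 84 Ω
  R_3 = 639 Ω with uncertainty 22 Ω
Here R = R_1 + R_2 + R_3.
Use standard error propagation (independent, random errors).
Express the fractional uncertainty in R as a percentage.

Each term contributes (cᵢ δxᵢ)² to (δR)²:
  (δR_1)² = 14400;  (δR_2)² = 7060;  (δR_3)² = 484
δR = √(21900) = 148 Ω
R = 4090 Ω, so δR/R = 148/4090 = 0.0362.

3.62%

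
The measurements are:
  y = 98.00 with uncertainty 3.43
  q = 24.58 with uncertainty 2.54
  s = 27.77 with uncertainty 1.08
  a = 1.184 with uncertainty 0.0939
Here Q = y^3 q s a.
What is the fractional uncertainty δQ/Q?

0.172

Products/powers → add relative errors in quadrature, weighted by exponent:
  (3·δy/y)² = (3×0.0350)² = 0.0110;  (1·δq/q)² = (1×0.103)² = 0.0107;  (1·δs/s)² = (1×0.0389)² = 0.00151;  (1·δa/a)² = (1×0.0793)² = 0.00629
δQ/Q = √(0.0295) = 0.172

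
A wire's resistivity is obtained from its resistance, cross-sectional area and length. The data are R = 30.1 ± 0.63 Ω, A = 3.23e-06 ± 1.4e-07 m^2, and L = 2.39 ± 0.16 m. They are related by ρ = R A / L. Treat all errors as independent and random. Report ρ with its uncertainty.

ρ is a product of powers, so relative uncertainties combine in quadrature:
  (1·δR/R)² = (1×0.0209)² = 0.000438;  (1·δA/A)² = (1×0.0433)² = 0.00188;  (-1·δL/L)² = (-1×0.0669)² = 0.00448
δρ/ρ = √(0.00680) = 0.0825
ρ = 4.07e-05 Ω·m, so δρ = 0.0825 × 4.07e-05 = 3.35e-06 Ω·m.

(4.07 ± 0.335) × 10^-5 Ω·m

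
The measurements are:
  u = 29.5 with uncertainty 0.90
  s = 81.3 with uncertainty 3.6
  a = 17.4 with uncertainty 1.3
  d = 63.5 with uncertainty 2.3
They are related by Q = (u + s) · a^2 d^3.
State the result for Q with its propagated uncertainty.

Let w = u + s = 111. δw = √(δu² + δs²) = √(0.810 + 13.0) = 3.71, so δw/w = 0.0335.
Q is then a monomial in w, a, d:
δQ/Q = √((δw/w)² + (2·δa/a)² + (3·δd/d)²) = √(0.00112 + 0.0223 + 0.0118) = 0.188
Q = 8.59e+09, so δQ = 0.188 × 8.59e+09 = 1.61e+09.

(8.59 ± 1.61) × 10^9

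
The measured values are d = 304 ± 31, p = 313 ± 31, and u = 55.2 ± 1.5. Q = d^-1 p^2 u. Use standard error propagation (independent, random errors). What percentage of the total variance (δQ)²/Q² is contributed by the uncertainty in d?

(δQ/Q)² = (-1·δd/d)² + (2·δp/p)² + (1·δu/u)²
  d term: (-1×0.102)² = 0.0104
  p term: (2×0.0990)² = 0.0392
  u term: (1×0.0272)² = 0.000738
Total = 0.0504. Share from d = 0.0104/0.0504 = 0.206.

20.6%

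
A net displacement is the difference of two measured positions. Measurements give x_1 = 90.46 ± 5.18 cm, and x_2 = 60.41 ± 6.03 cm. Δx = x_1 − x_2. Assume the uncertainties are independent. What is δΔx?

Sums and differences: (δΔx)² = Σ (cᵢ δxᵢ)².
  (δx_1)² = 26.8;  (δx_2)² = 36.4
δΔx = √(63.2) = 7.95 cm

7.95 cm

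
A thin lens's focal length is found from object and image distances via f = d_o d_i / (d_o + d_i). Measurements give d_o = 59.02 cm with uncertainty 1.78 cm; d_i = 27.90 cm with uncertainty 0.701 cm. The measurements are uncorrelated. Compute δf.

∂f/∂d_o = (d_i/(d_o+d_i))² = 0.103;  ∂f/∂d_i = (d_o/(d_o+d_i))² = 0.461
δf = √((∂f/∂d_o · δd_o)² + (∂f/∂d_i · δd_i)²) = √(0.0336 + 0.104) = 0.372 cm

0.372 cm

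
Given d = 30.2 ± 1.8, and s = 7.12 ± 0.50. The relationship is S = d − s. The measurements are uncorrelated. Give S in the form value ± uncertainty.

23.1 ± 1.87

For a sum/difference, combine absolute errors in quadrature:
  (δd)² = 3.24;  (δs)² = 0.250
δS = √(3.49) = 1.87
S = 23.1.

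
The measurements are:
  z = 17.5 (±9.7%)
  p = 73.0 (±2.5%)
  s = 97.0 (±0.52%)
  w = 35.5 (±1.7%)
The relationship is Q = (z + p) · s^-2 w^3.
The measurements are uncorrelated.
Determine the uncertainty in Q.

25.3

Let u = z + p = 90.5. δu = √(δz² + δp²) = √(2.88 + 3.33) = 2.49, so δu/u = 0.0275.
Q is then a monomial in u, s, w:
δQ/Q = √((δu/u)² + (-2·δs/s)² + (3·δw/w)²) = √(0.000758 + 0.000108 + 0.00260) = 0.0589
Q = 430, so δQ = 0.0589 × 430 = 25.3.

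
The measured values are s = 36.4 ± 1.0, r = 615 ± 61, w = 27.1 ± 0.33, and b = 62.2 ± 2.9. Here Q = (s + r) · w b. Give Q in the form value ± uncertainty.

Let u = s + r = 651. δu = √(δs² + δr²) = √(1.00 + 3720) = 61.0, so δu/u = 0.0937.
Q is then a monomial in u, w, b:
δQ/Q = √((δu/u)² + (1·δw/w)² + (1·δb/b)²) = √(0.00877 + 0.000148 + 0.00217) = 0.105
Q = 1.1e+06, so δQ = 0.105 × 1.1e+06 = 1.16e+05.

(1.10 ± 0.116) × 10^6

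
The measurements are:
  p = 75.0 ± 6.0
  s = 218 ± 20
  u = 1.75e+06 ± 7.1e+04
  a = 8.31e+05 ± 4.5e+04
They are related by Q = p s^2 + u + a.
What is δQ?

Let w = p·s^2 = 3.56e+06. δw/w = √((1·δp/p)² + (2·δs/s)²) = √(0.00640 + 0.0337) = 0.200, so δw = 7.13e+05.
Q = w + u + a: δQ = √(δw² + δu² + δa²) = √(5.09e+11 + 5.04e+09 + 2.02e+09) = 7.18e+05

7.18e+05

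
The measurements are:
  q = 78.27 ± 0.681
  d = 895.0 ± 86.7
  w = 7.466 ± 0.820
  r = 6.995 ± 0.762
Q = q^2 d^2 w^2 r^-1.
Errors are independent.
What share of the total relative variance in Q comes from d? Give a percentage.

(δQ/Q)² = (2·δq/q)² + (2·δd/d)² + (2·δw/w)² + (-1·δr/r)²
  q term: (2×0.00870)² = 0.000303
  d term: (2×0.0969)² = 0.0375
  w term: (2×0.110)² = 0.0483
  r term: (-1×0.109)² = 0.0119
Total = 0.0980. Share from d = 0.0375/0.0980 = 0.383.

38.3%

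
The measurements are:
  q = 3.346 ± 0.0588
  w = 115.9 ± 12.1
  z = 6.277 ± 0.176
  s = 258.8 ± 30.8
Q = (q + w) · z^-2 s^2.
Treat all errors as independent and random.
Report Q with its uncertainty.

Let u = q + w = 119.2. δu = √(δq² + δw²) = √(0.00346 + 146) = 12.1, so δu/u = 0.101.
Q is then a monomial in u, z, s:
δQ/Q = √((δu/u)² + (-2·δz/z)² + (2·δs/s)²) = √(0.0103 + 0.00314 + 0.0567) = 0.265
Q = 202700, so δQ = 0.265 × 202700 = 53700.

202700 ± 53700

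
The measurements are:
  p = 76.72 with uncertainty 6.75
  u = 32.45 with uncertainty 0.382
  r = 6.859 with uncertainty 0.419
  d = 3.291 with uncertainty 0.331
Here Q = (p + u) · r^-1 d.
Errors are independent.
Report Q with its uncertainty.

Let w = p + u = 109.2. δw = √(δp² + δu²) = √(45.6 + 0.146) = 6.76, so δw/w = 0.0619.
Q is then a monomial in w, r, d:
δQ/Q = √((δw/w)² + (-1·δr/r)² + (1·δd/d)²) = √(0.00384 + 0.00373 + 0.0101) = 0.133
Q = 52.38, so δQ = 0.133 × 52.38 = 6.97.

52.38 ± 6.97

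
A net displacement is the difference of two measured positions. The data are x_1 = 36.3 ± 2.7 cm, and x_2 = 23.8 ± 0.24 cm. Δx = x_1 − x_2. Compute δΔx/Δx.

Each term contributes (cᵢ δxᵢ)² to (δΔx)²:
  (δx_1)² = 7.29;  (δx_2)² = 0.0576
δΔx = √(7.35) = 2.71 cm
Δx = 12.5 cm, so δΔx/Δx = 2.71/12.5 = 0.217.

0.217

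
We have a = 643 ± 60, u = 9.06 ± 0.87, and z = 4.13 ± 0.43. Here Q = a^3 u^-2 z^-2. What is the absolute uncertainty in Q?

Each factor contributes (exponent × relative error)² to (δQ/Q)²:
  (3·δa/a)² = (3×0.0933)² = 0.0784;  (-2·δu/u)² = (-2×0.0960)² = 0.0369;  (-2·δz/z)² = (-2×0.104)² = 0.0434
δQ/Q = √(0.159) = 0.398
Q = 1.9e+05, so δQ = 0.398 × 1.9e+05 = 75600.

75600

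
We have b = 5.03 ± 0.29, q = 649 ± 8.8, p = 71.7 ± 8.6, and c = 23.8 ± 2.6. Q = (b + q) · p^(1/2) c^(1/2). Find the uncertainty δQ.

Let u = b + q = 654. δu = √(δb² + δq²) = √(0.0841 + 77.4) = 8.80, so δu/u = 0.0135.
Q is then a monomial in u, p, c:
δQ/Q = √((δu/u)² + (½·δp/p)² + (½·δc/c)²) = √(0.000181 + 0.00360 + 0.00298) = 0.0822
Q = 27000, so δQ = 0.0822 × 27000 = 2220.

2220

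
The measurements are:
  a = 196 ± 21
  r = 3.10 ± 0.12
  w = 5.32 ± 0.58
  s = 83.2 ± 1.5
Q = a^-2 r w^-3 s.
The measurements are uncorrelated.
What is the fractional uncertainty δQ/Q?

Q is a product of powers, so relative uncertainties combine in quadrature:
  (-2·δa/a)² = (-2×0.107)² = 0.0459;  (1·δr/r)² = (1×0.0387)² = 0.00150;  (-3·δw/w)² = (-3×0.109)² = 0.107;  (1·δs/s)² = (1×0.0180)² = 0.000325
δQ/Q = √(0.155) = 0.393

0.393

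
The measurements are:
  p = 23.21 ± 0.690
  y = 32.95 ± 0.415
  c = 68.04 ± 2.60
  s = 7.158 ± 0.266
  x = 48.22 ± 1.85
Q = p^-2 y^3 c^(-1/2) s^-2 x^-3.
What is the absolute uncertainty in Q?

Q is a product of powers, so relative uncertainties combine in quadrature:
  (-2·δp/p)² = (-2×0.0297)² = 0.00354;  (3·δy/y)² = (3×0.0126)² = 0.00143;  (−½·δc/c)² = (-0.5×0.0382)² = 0.000365;  (-2·δs/s)² = (-2×0.0372)² = 0.00552;  (-3·δx/x)² = (-3×0.0384)² = 0.0132
δQ/Q = √(0.0241) = 0.155
Q = 1.401e-06, so δQ = 0.155 × 1.401e-06 = 2.18e-07.

2.18e-07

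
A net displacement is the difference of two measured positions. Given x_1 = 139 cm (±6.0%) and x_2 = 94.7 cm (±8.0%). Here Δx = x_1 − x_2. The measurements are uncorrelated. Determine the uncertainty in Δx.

Sums and differences: (δΔx)² = Σ (cᵢ δxᵢ)².
  (δx_1)² = 69.6;  (δx_2)² = 57.4
δΔx = √(127) = 11.3 cm

11.3 cm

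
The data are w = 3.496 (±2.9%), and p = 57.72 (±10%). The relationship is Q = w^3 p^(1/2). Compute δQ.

32.6

Each factor contributes (exponent × relative error)² to (δQ/Q)²:
  (3·δw/w)² = (3×0.0290)² = 0.00757;  (½·δp/p)² = (0.5×0.100)² = 0.00250
δQ/Q = √(0.0101) = 0.100
Q = 324.6, so δQ = 0.100 × 324.6 = 32.6.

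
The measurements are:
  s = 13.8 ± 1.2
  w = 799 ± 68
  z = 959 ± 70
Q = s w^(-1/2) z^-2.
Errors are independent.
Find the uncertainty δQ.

Each factor contributes (exponent × relative error)² to (δQ/Q)²:
  (1·δs/s)² = (1×0.0870)² = 0.00756;  (−½·δw/w)² = (-0.5×0.0851)² = 0.00181;  (-2·δz/z)² = (-2×0.0730)² = 0.0213
δQ/Q = √(0.0307) = 0.175
Q = 5.31e-07, so δQ = 0.175 × 5.31e-07 = 9.3e-08.

9.3e-08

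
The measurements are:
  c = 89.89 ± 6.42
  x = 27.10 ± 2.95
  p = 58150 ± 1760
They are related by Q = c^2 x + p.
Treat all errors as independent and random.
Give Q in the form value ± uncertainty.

277100 ± 39400

Let w = c^2·x = 219000. δw/w = √((2·δc/c)² + (1·δx/x)²) = √(0.0204 + 0.0118) = 0.180, so δw = 39300.
Q = w + p: δQ = √(δw² + δp²) = √(1.55e+09 + 3.1e+06) = 39400
Q = 277100.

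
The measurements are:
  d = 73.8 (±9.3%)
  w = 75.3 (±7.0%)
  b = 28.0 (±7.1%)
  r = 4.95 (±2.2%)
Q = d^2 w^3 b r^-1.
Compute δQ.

3.82e+09

Relative error in a monomial: (δQ/Q)² = Σ (nᵢ · δxᵢ/xᵢ)².
  (2·δd/d)² = (2×0.0930)² = 0.0346;  (3·δw/w)² = (3×0.0700)² = 0.0441;  (1·δb/b)² = (1×0.0710)² = 0.00504;  (-1·δr/r)² = (-1×0.0220)² = 0.000484
δQ/Q = √(0.0842) = 0.290
Q = 1.32e+10, so δQ = 0.290 × 1.32e+10 = 3.82e+09.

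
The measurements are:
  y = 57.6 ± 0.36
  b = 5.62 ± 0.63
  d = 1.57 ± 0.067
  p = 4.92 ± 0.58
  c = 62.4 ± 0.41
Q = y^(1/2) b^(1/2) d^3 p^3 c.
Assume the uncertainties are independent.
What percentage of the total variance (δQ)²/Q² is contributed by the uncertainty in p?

86.5%

(δQ/Q)² = (½·δy/y)² + (½·δb/b)² + (3·δd/d)² + (3·δp/p)² + (1·δc/c)²
  y term: (0.5×0.00625)² = 9.77e-06
  b term: (0.5×0.112)² = 0.00314
  d term: (3×0.0427)² = 0.0164
  p term: (3×0.118)² = 0.125
  c term: (1×0.00657)² = 4.32e-05
Total = 0.145. Share from p = 0.125/0.145 = 0.865.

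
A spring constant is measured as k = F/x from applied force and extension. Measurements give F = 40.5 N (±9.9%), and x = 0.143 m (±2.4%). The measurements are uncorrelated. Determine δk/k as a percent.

10.2%

k is a product of powers, so relative uncertainties combine in quadrature:
  (1·δF/F)² = (1×0.0990)² = 0.00980;  (-1·δx/x)² = (-1×0.0240)² = 0.000576
δk/k = √(0.0104) = 0.102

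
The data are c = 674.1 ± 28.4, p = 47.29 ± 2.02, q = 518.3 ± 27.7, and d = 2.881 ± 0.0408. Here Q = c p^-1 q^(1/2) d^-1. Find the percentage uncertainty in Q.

6.72%

Products/powers → add relative errors in quadrature, weighted by exponent:
  (1·δc/c)² = (1×0.0421)² = 0.00177;  (-1·δp/p)² = (-1×0.0427)² = 0.00182;  (½·δq/q)² = (0.5×0.0534)² = 0.000714;  (-1·δd/d)² = (-1×0.0142)² = 0.000201
δQ/Q = √(0.00451) = 0.0672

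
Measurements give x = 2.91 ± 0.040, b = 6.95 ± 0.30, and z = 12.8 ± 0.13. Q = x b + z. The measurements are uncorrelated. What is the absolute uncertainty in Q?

Let p = x·b = 20.2. δp/p = √((1·δx/x)² + (1·δb/b)²) = √(0.000189 + 0.00186) = 0.0453, so δp = 0.916.
Q = p + z: δQ = √(δp² + δz²) = √(0.839 + 0.0169) = 0.925

0.925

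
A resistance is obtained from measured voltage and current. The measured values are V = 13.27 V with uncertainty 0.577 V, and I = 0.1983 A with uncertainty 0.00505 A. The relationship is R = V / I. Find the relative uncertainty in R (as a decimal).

0.0504

Each factor contributes (exponent × relative error)² to (δR/R)²:
  (1·δV/V)² = (1×0.0435)² = 0.00189;  (-1·δI/I)² = (-1×0.0255)² = 0.000649
δR/R = √(0.00254) = 0.0504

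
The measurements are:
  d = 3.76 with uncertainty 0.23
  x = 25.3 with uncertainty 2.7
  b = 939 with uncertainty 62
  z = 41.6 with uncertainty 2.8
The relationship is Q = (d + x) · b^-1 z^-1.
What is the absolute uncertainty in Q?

Let u = d + x = 29.1. δu = √(δd² + δx²) = √(0.0529 + 7.29) = 2.71, so δu/u = 0.0932.
Q is then a monomial in u, b, z:
δQ/Q = √((δu/u)² + (-1·δb/b)² + (-1·δz/z)²) = √(0.00870 + 0.00436 + 0.00453) = 0.133
Q = 0.000744, so δQ = 0.133 × 0.000744 = 9.87e-05.

9.87e-05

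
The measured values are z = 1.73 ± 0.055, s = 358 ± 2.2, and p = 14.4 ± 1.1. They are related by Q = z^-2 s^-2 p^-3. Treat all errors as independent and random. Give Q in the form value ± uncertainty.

For a monomial Q ∝ z^-2, s^-2, p^-3, fractional errors add in quadrature:
  (-2·δz/z)² = (-2×0.0318)² = 0.00404;  (-2·δs/s)² = (-2×0.00615)² = 0.000151;  (-3·δp/p)² = (-3×0.0764)² = 0.0525
δQ/Q = √(0.0567) = 0.238
Q = 8.73e-10, so δQ = 0.238 × 8.73e-10 = 2.08e-10.

(8.73 ± 2.08) × 10^-10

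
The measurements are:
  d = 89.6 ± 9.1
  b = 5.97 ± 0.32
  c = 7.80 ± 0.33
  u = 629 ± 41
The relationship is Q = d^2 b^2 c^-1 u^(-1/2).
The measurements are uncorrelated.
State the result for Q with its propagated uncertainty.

Q is a product of powers, so relative uncertainties combine in quadrature:
  (2·δd/d)² = (2×0.102)² = 0.0413;  (2·δb/b)² = (2×0.0536)² = 0.0115;  (-1·δc/c)² = (-1×0.0423)² = 0.00179;  (−½·δu/u)² = (-0.5×0.0652)² = 0.00106
δQ/Q = √(0.0556) = 0.236
Q = 1460, so δQ = 0.236 × 1460 = 345.

1460 ± 345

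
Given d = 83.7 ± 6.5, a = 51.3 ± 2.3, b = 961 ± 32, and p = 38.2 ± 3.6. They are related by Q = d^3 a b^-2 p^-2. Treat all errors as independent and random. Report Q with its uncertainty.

Relative error in a monomial: (δQ/Q)² = Σ (nᵢ · δxᵢ/xᵢ)².
  (3·δd/d)² = (3×0.0777)² = 0.0543;  (1·δa/a)² = (1×0.0448)² = 0.00201;  (-2·δb/b)² = (-2×0.0333)² = 0.00444;  (-2·δp/p)² = (-2×0.0942)² = 0.0355
δQ/Q = √(0.0962) = 0.310
Q = 0.0223, so δQ = 0.310 × 0.0223 = 0.00692.

0.0223 ± 0.00692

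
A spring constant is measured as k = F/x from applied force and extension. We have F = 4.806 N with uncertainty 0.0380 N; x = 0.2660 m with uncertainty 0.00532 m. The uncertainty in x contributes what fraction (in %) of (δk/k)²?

(δk/k)² = (1·δF/F)² + (-1·δx/x)²
  F term: (1×0.00791)² = 6.25e-05
  x term: (-1×0.0200)² = 0.000400
Total = 0.000463. Share from x = 0.000400/0.000463 = 0.865.

86.5%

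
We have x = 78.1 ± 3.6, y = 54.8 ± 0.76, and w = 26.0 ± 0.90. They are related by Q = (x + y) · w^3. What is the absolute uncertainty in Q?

Let u = x + y = 133. δu = √(δx² + δy²) = √(13.0 + 0.578) = 3.68, so δu/u = 0.0277.
Q is then a monomial in u, w:
δQ/Q = √((δu/u)² + (3·δw/w)²) = √(0.000766 + 0.0108) = 0.107
Q = 2.34e+06, so δQ = 0.107 × 2.34e+06 = 2.51e+05.

2.51e+05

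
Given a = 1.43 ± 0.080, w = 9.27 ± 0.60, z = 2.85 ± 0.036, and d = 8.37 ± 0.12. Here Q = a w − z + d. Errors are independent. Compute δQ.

Let p = a·w = 13.3. δp/p = √((1·δa/a)² + (1·δw/w)²) = √(0.00313 + 0.00419) = 0.0856, so δp = 1.13.
Q = p − z + d: δQ = √(δp² + δz² + δd²) = √(1.29 + 0.00130 + 0.0144) = 1.14

1.14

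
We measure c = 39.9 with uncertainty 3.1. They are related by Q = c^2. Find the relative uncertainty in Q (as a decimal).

0.155

For a monomial Q ∝ c^2, fractional errors add in quadrature:
  (2·δc/c)² = (2×0.0777)² = 0.0241
δQ/Q = √(0.0241) = 0.155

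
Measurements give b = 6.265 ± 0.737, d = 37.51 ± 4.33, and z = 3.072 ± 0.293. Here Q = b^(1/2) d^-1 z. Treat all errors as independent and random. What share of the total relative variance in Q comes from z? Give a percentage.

35.1%

(δQ/Q)² = (½·δb/b)² + (-1·δd/d)² + (1·δz/z)²
  b term: (0.5×0.118)² = 0.00346
  d term: (-1×0.115)² = 0.0133
  z term: (1×0.0954)² = 0.00910
Total = 0.0259. Share from z = 0.00910/0.0259 = 0.351.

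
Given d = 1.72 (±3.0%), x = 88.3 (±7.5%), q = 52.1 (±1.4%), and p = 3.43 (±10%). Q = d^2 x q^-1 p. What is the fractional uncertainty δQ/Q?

0.139

For a monomial Q ∝ d^2, x, q^-1, p, fractional errors add in quadrature:
  (2·δd/d)² = (2×0.0300)² = 0.00360;  (1·δx/x)² = (1×0.0750)² = 0.00562;  (-1·δq/q)² = (-1×0.0140)² = 0.000196;  (1·δp/p)² = (1×0.100)² = 0.0100
δQ/Q = √(0.0194) = 0.139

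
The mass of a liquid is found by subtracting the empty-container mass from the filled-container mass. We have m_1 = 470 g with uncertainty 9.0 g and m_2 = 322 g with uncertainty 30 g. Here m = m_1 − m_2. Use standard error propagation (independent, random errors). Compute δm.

31.3 g

Each term contributes (cᵢ δxᵢ)² to (δm)²:
  (δm_1)² = 81.0;  (δm_2)² = 900
δm = √(981) = 31.3 g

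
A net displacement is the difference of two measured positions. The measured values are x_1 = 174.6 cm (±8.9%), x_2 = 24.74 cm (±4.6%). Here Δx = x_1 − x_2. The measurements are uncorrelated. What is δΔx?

15.6 cm

Sums and differences: (δΔx)² = Σ (cᵢ δxᵢ)².
  (δx_1)² = 241;  (δx_2)² = 1.30
δΔx = √(243) = 15.6 cm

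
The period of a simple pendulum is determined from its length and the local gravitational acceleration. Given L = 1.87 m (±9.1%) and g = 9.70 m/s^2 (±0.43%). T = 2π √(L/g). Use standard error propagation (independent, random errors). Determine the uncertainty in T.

T is a product of powers, so relative uncertainties combine in quadrature:
  (½·δL/L)² = (0.5×0.0910)² = 0.00207;  (−½·δg/g)² = (-0.5×0.00430)² = 4.62e-06
δT/T = √(0.00207) = 0.0456
T = 2.76 s, so δT = 0.0456 × 2.76 = 0.126 s.

0.126 s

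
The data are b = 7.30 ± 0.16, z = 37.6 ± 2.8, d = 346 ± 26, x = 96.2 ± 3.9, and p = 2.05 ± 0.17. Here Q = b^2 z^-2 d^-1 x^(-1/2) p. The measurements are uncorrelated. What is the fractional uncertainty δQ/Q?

0.192

Products/powers → add relative errors in quadrature, weighted by exponent:
  (2·δb/b)² = (2×0.0219)² = 0.00192;  (-2·δz/z)² = (-2×0.0745)² = 0.0222;  (-1·δd/d)² = (-1×0.0751)² = 0.00565;  (−½·δx/x)² = (-0.5×0.0405)² = 0.000411;  (1·δp/p)² = (1×0.0829)² = 0.00688
δQ/Q = √(0.0370) = 0.192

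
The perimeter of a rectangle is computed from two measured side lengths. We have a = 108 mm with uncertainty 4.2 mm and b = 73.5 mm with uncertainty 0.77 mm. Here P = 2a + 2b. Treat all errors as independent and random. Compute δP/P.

For a sum/difference, combine absolute errors in quadrature:
  (2·δa)² = 70.6;  (2·δb)² = 2.37
δP = √(72.9) = 8.54 mm
P = 363 mm, so δP/P = 8.54/363 = 0.0235.

0.0235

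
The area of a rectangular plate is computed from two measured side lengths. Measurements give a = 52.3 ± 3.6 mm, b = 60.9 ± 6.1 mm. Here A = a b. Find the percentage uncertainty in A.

Since A is a product/quotient, work with relative uncertainties:
  (1·δa/a)² = (1×0.0688)² = 0.00474;  (1·δb/b)² = (1×0.100)² = 0.0100
δA/A = √(0.0148) = 0.122

12.2%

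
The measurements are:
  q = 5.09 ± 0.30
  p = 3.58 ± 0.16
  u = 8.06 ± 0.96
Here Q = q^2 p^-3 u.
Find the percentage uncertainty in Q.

21.5%

Since Q is a product/quotient, work with relative uncertainties:
  (2·δq/q)² = (2×0.0589)² = 0.0139;  (-3·δp/p)² = (-3×0.0447)² = 0.0180;  (1·δu/u)² = (1×0.119)² = 0.0142
δQ/Q = √(0.0461) = 0.215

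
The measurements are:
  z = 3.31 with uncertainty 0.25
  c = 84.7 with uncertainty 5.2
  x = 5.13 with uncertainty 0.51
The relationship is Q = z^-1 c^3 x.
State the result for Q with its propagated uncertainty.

(9.42 ± 2.10) × 10^5

Q is a product of powers, so relative uncertainties combine in quadrature:
  (-1·δz/z)² = (-1×0.0755)² = 0.00570;  (3·δc/c)² = (3×0.0614)² = 0.0339;  (1·δx/x)² = (1×0.0994)² = 0.00988
δQ/Q = √(0.0495) = 0.223
Q = 9.42e+05, so δQ = 0.223 × 9.42e+05 = 2.1e+05.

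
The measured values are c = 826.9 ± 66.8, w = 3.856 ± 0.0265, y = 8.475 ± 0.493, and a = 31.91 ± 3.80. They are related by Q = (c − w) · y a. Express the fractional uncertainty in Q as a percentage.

Let u = c − w = 823.0. δu = √(δc² + δw²) = √(4460 + 0.000702) = 66.8, so δu/u = 0.0812.
Q is then a monomial in u, y, a:
δQ/Q = √((δu/u)² + (1·δy/y)² + (1·δa/a)²) = √(0.00659 + 0.00338 + 0.0142) = 0.155

15.5%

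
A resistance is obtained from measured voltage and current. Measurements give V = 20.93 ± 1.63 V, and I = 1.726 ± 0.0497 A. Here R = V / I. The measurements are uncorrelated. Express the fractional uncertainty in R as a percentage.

8.30%

Since R is a product/quotient, work with relative uncertainties:
  (1·δV/V)² = (1×0.0779)² = 0.00607;  (-1·δI/I)² = (-1×0.0288)² = 0.000829
δR/R = √(0.00689) = 0.0830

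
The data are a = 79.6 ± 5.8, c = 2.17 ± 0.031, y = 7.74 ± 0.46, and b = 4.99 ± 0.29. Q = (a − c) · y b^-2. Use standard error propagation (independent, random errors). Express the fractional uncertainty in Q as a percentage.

Let u = a − c = 77.4. δu = √(δa² + δc²) = √(33.6 + 0.000961) = 5.80, so δu/u = 0.0749.
Q is then a monomial in u, y, b:
δQ/Q = √((δu/u)² + (1·δy/y)² + (-2·δb/b)²) = √(0.00561 + 0.00353 + 0.0135) = 0.151

15.1%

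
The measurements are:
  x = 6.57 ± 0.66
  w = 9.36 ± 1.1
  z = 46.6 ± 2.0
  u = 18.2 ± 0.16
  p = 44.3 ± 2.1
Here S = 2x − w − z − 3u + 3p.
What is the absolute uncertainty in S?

Sums and differences: (δS)² = Σ (cᵢ δxᵢ)².
  (2·δx)² = 1.74;  (δw)² = 1.21;  (δz)² = 4.00;  (3·δu)² = 0.230;  (3·δp)² = 39.7
δS = √(46.9) = 6.85

6.85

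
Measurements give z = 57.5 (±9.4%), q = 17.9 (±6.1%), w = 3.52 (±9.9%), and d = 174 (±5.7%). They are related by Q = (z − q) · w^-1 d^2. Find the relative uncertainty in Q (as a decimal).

Let u = z − q = 39.6. δu = √(δz² + δq²) = √(29.2 + 1.19) = 5.51, so δu/u = 0.139.
Q is then a monomial in u, w, d:
δQ/Q = √((δu/u)² + (-1·δw/w)² + (2·δd/d)²) = √(0.0194 + 0.00980 + 0.0130) = 0.205

0.205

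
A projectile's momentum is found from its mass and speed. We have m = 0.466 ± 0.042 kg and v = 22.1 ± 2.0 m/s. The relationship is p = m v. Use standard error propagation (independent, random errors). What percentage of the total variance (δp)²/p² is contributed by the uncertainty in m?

(δp/p)² = (1·δm/m)² + (1·δv/v)²
  m term: (1×0.0901)² = 0.00812
  v term: (1×0.0905)² = 0.00819
Total = 0.0163. Share from m = 0.00812/0.0163 = 0.498.

49.8%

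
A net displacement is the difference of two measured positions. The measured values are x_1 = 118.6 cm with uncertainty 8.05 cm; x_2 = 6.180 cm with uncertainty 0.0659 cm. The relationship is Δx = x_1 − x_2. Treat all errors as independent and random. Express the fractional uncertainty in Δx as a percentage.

Absolute uncertainties add in quadrature for a linear combination:
  (δx_1)² = 64.8;  (δx_2)² = 0.00434
δΔx = √(64.8) = 8.05 cm
Δx = 112.4 cm, so δΔx/Δx = 8.05/112.4 = 0.0716.

7.16%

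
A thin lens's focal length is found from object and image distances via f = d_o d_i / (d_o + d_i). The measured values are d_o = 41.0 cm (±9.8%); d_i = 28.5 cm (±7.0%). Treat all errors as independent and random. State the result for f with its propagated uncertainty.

16.8 ± 0.969 cm

∂f/∂d_o = (d_i/(d_o+d_i))² = 0.168;  ∂f/∂d_i = (d_o/(d_o+d_i))² = 0.348
δf = √((∂f/∂d_o · δd_o)² + (∂f/∂d_i · δd_i)²) = √(0.457 + 0.482) = 0.969 cm
f = 16.8 cm.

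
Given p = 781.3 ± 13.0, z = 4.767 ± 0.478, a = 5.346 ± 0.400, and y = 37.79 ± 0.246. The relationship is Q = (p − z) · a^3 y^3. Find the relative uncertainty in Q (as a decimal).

0.226

Let u = p − z = 776.5. δu = √(δp² + δz²) = √(169 + 0.228) = 13.0, so δu/u = 0.0168.
Q is then a monomial in u, a, y:
δQ/Q = √((δu/u)² + (3·δa/a)² + (3·δy/y)²) = √(0.000281 + 0.0504 + 0.000381) = 0.226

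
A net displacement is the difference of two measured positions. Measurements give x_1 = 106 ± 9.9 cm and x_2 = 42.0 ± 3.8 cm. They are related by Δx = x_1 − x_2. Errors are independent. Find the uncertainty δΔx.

10.6 cm

Δx is a linear combination, so absolute uncertainties add in quadrature:
  (δx_1)² = 98.0;  (δx_2)² = 14.4
δΔx = √(112) = 10.6 cm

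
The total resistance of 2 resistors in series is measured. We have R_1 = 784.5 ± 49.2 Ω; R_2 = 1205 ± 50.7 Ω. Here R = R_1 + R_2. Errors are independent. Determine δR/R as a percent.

3.55%

R is a linear combination, so absolute uncertainties add in quadrature:
  (δR_1)² = 2420;  (δR_2)² = 2570
δR = √(4990) = 70.6 Ω
R = 1990 Ω, so δR/R = 70.6/1990 = 0.0355.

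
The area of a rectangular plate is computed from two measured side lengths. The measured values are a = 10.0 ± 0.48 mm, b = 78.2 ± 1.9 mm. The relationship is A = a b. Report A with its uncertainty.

Products/powers → add relative errors in quadrature, weighted by exponent:
  (1·δa/a)² = (1×0.0480)² = 0.00230;  (1·δb/b)² = (1×0.0243)² = 0.000590
δA/A = √(0.00289) = 0.0538
A = 782 mm^2, so δA = 0.0538 × 782 = 42.1 mm^2.

782 ± 42.1 mm^2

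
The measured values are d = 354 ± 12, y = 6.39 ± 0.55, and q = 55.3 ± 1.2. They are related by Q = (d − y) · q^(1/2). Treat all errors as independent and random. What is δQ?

Let u = d − y = 348. δu = √(δd² + δy²) = √(144 + 0.303) = 12.0, so δu/u = 0.0346.
Q is then a monomial in u, q:
δQ/Q = √((δu/u)² + (½·δq/q)²) = √(0.00119 + 0.000118) = 0.0362
Q = 2580, so δQ = 0.0362 × 2580 = 93.6.

93.6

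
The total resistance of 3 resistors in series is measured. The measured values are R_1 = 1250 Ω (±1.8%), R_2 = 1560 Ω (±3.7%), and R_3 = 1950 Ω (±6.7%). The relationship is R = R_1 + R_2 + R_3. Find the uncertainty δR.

145 Ω

Each term contributes (cᵢ δxᵢ)² to (δR)²:
  (δR_1)² = 506;  (δR_2)² = 3330;  (δR_3)² = 17100
δR = √(20900) = 145 Ω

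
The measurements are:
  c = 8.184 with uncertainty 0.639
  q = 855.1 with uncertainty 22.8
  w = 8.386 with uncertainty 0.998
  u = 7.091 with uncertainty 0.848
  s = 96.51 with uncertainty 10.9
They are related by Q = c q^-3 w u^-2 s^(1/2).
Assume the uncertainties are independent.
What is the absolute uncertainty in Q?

Products/powers → add relative errors in quadrature, weighted by exponent:
  (1·δc/c)² = (1×0.0781)² = 0.00610;  (-3·δq/q)² = (-3×0.0267)² = 0.00640;  (1·δw/w)² = (1×0.119)² = 0.0142;  (-2·δu/u)² = (-2×0.120)² = 0.0572;  (½·δs/s)² = (0.5×0.113)² = 0.00319
δQ/Q = √(0.0871) = 0.295
Q = 2.145e-08, so δQ = 0.295 × 2.145e-08 = 6.33e-09.

6.33e-09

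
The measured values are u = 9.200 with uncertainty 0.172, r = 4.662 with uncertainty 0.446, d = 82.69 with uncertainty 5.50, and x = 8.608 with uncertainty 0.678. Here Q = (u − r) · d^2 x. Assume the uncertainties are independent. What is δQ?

50000

Let w = u − r = 4.538. δw = √(δu² + δr²) = √(0.0296 + 0.199) = 0.478, so δw/w = 0.105.
Q is then a monomial in w, d, x:
δQ/Q = √((δw/w)² + (2·δd/d)² + (1·δx/x)²) = √(0.0111 + 0.0177 + 0.00620) = 0.187
Q = 267100, so δQ = 0.187 × 267100 = 50000.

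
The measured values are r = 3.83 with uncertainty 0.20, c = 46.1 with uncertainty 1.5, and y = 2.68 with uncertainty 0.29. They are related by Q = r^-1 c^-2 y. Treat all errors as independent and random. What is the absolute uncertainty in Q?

Products/powers → add relative errors in quadrature, weighted by exponent:
  (-1·δr/r)² = (-1×0.0522)² = 0.00273;  (-2·δc/c)² = (-2×0.0325)² = 0.00423;  (1·δy/y)² = (1×0.108)² = 0.0117
δQ/Q = √(0.0187) = 0.137
Q = 0.000329, so δQ = 0.137 × 0.000329 = 4.5e-05.

4.5e-05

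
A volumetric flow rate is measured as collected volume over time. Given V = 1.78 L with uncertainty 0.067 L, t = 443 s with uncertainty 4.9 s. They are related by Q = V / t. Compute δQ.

Each factor contributes (exponent × relative error)² to (δQ/Q)²:
  (1·δV/V)² = (1×0.0376)² = 0.00142;  (-1·δt/t)² = (-1×0.0111)² = 0.000122
δQ/Q = √(0.00154) = 0.0392
Q = 0.00402 L/s, so δQ = 0.0392 × 0.00402 = 0.000158 L/s.

0.000158 L/s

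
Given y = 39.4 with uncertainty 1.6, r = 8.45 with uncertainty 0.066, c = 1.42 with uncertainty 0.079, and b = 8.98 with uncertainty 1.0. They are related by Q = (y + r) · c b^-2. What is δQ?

Let u = y + r = 47.8. δu = √(δy² + δr²) = √(2.56 + 0.00436) = 1.60, so δu/u = 0.0335.
Q is then a monomial in u, c, b:
δQ/Q = √((δu/u)² + (1·δc/c)² + (-2·δb/b)²) = √(0.00112 + 0.00310 + 0.0496) = 0.232
Q = 0.843, so δQ = 0.232 × 0.843 = 0.195.

0.195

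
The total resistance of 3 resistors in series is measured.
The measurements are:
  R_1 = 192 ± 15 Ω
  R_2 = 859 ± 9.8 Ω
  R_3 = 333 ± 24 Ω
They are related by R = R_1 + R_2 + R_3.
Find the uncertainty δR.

Sums and differences: (δR)² = Σ (cᵢ δxᵢ)².
  (δR_1)² = 225;  (δR_2)² = 96.0;  (δR_3)² = 576
δR = √(897) = 30.0 Ω

30.0 Ω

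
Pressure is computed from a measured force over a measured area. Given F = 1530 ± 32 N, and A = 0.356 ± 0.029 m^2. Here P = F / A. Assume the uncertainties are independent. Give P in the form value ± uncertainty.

For a monomial P ∝ F, A^-1, fractional errors add in quadrature:
  (1·δF/F)² = (1×0.0209)² = 0.000437;  (-1·δA/A)² = (-1×0.0815)² = 0.00664
δP/P = √(0.00707) = 0.0841
P = 4300 Pa, so δP = 0.0841 × 4300 = 361 Pa.

4300 ± 361 Pa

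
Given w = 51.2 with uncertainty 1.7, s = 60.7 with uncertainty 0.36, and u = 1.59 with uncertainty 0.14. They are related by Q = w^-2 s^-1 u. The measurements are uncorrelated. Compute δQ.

Each factor contributes (exponent × relative error)² to (δQ/Q)²:
  (-2·δw/w)² = (-2×0.0332)² = 0.00441;  (-1·δs/s)² = (-1×0.00593)² = 3.52e-05;  (1·δu/u)² = (1×0.0881)² = 0.00775
δQ/Q = √(0.0122) = 0.110
Q = 9.99e-06, so δQ = 0.110 × 9.99e-06 = 1.1e-06.

1.1e-06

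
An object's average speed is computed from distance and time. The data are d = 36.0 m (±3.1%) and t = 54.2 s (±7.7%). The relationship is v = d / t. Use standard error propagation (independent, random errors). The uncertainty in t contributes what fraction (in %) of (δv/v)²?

(δv/v)² = (1·δd/d)² + (-1·δt/t)²
  d term: (1×0.0310)² = 0.000961
  t term: (-1×0.0770)² = 0.00593
Total = 0.00689. Share from t = 0.00593/0.00689 = 0.861.

86.1%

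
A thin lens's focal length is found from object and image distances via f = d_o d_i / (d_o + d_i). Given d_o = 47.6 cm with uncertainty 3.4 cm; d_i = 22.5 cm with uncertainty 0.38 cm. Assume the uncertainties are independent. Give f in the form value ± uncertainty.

∂f/∂d_o = (d_i/(d_o+d_i))² = 0.103;  ∂f/∂d_i = (d_o/(d_o+d_i))² = 0.461
δf = √((∂f/∂d_o · δd_o)² + (∂f/∂d_i · δd_i)²) = √(0.123 + 0.0307) = 0.392 cm
f = 15.3 cm.

15.3 ± 0.392 cm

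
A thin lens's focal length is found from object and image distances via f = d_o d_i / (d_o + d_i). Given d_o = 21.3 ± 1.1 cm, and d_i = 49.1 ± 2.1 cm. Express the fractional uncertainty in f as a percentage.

∂f/∂d_o = (d_i/(d_o+d_i))² = 0.486;  ∂f/∂d_i = (d_o/(d_o+d_i))² = 0.0915
δf = √((∂f/∂d_o · δd_o)² + (∂f/∂d_i · δd_i)²) = √(0.286 + 0.0370) = 0.569 cm
f = 14.9 cm, so δf/f = 0.569/14.9 = 0.0383.

3.83%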